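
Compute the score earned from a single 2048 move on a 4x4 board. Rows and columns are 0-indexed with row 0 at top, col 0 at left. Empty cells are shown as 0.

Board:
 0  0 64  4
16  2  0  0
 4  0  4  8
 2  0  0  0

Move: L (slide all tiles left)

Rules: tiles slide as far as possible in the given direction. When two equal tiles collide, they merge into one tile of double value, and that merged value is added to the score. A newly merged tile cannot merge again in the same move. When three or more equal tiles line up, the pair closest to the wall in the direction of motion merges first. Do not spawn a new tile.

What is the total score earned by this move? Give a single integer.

Slide left:
row 0: [0, 0, 64, 4] -> [64, 4, 0, 0]  score +0 (running 0)
row 1: [16, 2, 0, 0] -> [16, 2, 0, 0]  score +0 (running 0)
row 2: [4, 0, 4, 8] -> [8, 8, 0, 0]  score +8 (running 8)
row 3: [2, 0, 0, 0] -> [2, 0, 0, 0]  score +0 (running 8)
Board after move:
64  4  0  0
16  2  0  0
 8  8  0  0
 2  0  0  0

Answer: 8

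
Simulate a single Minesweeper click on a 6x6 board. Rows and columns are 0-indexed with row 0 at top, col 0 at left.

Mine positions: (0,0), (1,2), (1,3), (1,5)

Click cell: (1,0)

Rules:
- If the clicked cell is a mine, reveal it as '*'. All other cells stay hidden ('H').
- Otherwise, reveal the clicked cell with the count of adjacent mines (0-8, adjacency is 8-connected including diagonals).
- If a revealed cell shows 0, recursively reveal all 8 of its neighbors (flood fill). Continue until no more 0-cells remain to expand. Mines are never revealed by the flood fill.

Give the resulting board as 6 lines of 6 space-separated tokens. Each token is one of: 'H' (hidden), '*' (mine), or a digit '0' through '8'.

H H H H H H
1 H H H H H
H H H H H H
H H H H H H
H H H H H H
H H H H H H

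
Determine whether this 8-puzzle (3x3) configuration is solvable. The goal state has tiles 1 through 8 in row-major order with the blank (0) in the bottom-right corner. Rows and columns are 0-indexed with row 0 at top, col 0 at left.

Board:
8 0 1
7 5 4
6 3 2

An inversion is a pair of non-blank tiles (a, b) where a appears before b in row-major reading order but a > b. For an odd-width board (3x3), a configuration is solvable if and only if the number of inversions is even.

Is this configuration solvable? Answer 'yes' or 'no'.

Answer: yes

Derivation:
Inversions (pairs i<j in row-major order where tile[i] > tile[j] > 0): 20
20 is even, so the puzzle is solvable.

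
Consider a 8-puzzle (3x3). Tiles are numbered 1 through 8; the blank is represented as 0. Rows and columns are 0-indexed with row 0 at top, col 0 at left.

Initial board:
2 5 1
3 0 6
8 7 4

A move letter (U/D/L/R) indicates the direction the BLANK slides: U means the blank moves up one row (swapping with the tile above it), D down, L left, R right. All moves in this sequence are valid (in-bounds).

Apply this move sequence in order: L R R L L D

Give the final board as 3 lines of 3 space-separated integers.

After move 1 (L):
2 5 1
0 3 6
8 7 4

After move 2 (R):
2 5 1
3 0 6
8 7 4

After move 3 (R):
2 5 1
3 6 0
8 7 4

After move 4 (L):
2 5 1
3 0 6
8 7 4

After move 5 (L):
2 5 1
0 3 6
8 7 4

After move 6 (D):
2 5 1
8 3 6
0 7 4

Answer: 2 5 1
8 3 6
0 7 4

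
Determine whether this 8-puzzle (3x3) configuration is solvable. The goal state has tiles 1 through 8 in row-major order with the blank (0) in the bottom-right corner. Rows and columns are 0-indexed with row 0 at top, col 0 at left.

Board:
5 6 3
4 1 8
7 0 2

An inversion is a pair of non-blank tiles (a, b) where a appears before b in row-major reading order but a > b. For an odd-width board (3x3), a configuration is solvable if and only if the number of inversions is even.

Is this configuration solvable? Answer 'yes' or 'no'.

Answer: no

Derivation:
Inversions (pairs i<j in row-major order where tile[i] > tile[j] > 0): 15
15 is odd, so the puzzle is not solvable.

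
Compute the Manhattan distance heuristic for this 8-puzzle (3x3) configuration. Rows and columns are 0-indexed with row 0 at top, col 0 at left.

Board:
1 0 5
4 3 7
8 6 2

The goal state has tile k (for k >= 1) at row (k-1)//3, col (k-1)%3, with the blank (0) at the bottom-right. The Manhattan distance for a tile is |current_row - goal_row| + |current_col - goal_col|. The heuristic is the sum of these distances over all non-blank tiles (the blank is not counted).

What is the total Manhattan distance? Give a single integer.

Tile 1: (0,0)->(0,0) = 0
Tile 5: (0,2)->(1,1) = 2
Tile 4: (1,0)->(1,0) = 0
Tile 3: (1,1)->(0,2) = 2
Tile 7: (1,2)->(2,0) = 3
Tile 8: (2,0)->(2,1) = 1
Tile 6: (2,1)->(1,2) = 2
Tile 2: (2,2)->(0,1) = 3
Sum: 0 + 2 + 0 + 2 + 3 + 1 + 2 + 3 = 13

Answer: 13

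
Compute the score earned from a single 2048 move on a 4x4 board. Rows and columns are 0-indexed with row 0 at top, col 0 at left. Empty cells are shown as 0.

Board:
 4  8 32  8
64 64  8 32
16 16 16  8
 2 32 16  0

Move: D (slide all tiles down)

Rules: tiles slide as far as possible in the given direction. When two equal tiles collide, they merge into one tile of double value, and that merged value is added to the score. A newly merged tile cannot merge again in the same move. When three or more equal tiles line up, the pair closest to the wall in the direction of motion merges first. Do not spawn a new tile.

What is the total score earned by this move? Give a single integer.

Answer: 32

Derivation:
Slide down:
col 0: [4, 64, 16, 2] -> [4, 64, 16, 2]  score +0 (running 0)
col 1: [8, 64, 16, 32] -> [8, 64, 16, 32]  score +0 (running 0)
col 2: [32, 8, 16, 16] -> [0, 32, 8, 32]  score +32 (running 32)
col 3: [8, 32, 8, 0] -> [0, 8, 32, 8]  score +0 (running 32)
Board after move:
 4  8  0  0
64 64 32  8
16 16  8 32
 2 32 32  8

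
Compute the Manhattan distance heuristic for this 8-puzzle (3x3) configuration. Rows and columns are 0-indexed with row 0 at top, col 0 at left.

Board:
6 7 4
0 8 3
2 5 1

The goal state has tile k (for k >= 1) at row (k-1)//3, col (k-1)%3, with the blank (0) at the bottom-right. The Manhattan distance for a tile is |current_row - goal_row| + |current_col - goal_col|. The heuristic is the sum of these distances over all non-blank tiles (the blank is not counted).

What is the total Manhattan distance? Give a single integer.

Tile 6: at (0,0), goal (1,2), distance |0-1|+|0-2| = 3
Tile 7: at (0,1), goal (2,0), distance |0-2|+|1-0| = 3
Tile 4: at (0,2), goal (1,0), distance |0-1|+|2-0| = 3
Tile 8: at (1,1), goal (2,1), distance |1-2|+|1-1| = 1
Tile 3: at (1,2), goal (0,2), distance |1-0|+|2-2| = 1
Tile 2: at (2,0), goal (0,1), distance |2-0|+|0-1| = 3
Tile 5: at (2,1), goal (1,1), distance |2-1|+|1-1| = 1
Tile 1: at (2,2), goal (0,0), distance |2-0|+|2-0| = 4
Sum: 3 + 3 + 3 + 1 + 1 + 3 + 1 + 4 = 19

Answer: 19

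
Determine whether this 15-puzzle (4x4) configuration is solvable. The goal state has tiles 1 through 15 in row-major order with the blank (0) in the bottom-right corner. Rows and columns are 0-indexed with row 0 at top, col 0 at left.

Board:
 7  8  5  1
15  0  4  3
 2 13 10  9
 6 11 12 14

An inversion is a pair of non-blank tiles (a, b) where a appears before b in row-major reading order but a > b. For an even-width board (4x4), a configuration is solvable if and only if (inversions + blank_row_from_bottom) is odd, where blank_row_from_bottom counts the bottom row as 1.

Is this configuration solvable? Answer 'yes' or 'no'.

Inversions: 37
Blank is in row 1 (0-indexed from top), which is row 3 counting from the bottom (bottom = 1).
37 + 3 = 40, which is even, so the puzzle is not solvable.

Answer: no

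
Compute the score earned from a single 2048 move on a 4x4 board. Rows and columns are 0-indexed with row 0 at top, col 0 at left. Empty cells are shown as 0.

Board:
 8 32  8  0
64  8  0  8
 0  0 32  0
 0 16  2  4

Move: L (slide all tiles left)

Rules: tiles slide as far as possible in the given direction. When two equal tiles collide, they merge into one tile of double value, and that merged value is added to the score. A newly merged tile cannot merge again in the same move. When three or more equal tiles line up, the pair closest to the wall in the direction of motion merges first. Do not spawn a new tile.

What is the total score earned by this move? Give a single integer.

Answer: 16

Derivation:
Slide left:
row 0: [8, 32, 8, 0] -> [8, 32, 8, 0]  score +0 (running 0)
row 1: [64, 8, 0, 8] -> [64, 16, 0, 0]  score +16 (running 16)
row 2: [0, 0, 32, 0] -> [32, 0, 0, 0]  score +0 (running 16)
row 3: [0, 16, 2, 4] -> [16, 2, 4, 0]  score +0 (running 16)
Board after move:
 8 32  8  0
64 16  0  0
32  0  0  0
16  2  4  0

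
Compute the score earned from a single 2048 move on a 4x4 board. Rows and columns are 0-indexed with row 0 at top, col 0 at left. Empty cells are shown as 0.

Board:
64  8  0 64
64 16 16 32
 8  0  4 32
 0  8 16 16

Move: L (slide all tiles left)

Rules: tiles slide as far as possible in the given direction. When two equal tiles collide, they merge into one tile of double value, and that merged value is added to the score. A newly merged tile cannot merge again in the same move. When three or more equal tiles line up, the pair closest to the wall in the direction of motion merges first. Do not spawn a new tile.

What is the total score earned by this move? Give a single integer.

Answer: 64

Derivation:
Slide left:
row 0: [64, 8, 0, 64] -> [64, 8, 64, 0]  score +0 (running 0)
row 1: [64, 16, 16, 32] -> [64, 32, 32, 0]  score +32 (running 32)
row 2: [8, 0, 4, 32] -> [8, 4, 32, 0]  score +0 (running 32)
row 3: [0, 8, 16, 16] -> [8, 32, 0, 0]  score +32 (running 64)
Board after move:
64  8 64  0
64 32 32  0
 8  4 32  0
 8 32  0  0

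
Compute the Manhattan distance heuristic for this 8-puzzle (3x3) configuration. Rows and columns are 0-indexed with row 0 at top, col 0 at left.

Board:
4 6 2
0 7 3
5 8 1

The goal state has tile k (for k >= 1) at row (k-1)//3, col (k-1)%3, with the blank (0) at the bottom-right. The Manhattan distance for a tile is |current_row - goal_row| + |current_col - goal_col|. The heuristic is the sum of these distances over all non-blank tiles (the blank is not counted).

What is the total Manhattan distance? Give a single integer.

Tile 4: (0,0)->(1,0) = 1
Tile 6: (0,1)->(1,2) = 2
Tile 2: (0,2)->(0,1) = 1
Tile 7: (1,1)->(2,0) = 2
Tile 3: (1,2)->(0,2) = 1
Tile 5: (2,0)->(1,1) = 2
Tile 8: (2,1)->(2,1) = 0
Tile 1: (2,2)->(0,0) = 4
Sum: 1 + 2 + 1 + 2 + 1 + 2 + 0 + 4 = 13

Answer: 13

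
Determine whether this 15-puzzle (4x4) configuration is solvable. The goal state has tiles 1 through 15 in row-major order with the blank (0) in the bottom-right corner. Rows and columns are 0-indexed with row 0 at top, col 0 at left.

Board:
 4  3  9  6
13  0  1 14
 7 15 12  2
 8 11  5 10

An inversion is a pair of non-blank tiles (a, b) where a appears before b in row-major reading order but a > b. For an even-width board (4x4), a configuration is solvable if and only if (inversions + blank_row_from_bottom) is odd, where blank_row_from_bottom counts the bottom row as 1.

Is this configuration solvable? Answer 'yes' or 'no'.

Inversions: 45
Blank is in row 1 (0-indexed from top), which is row 3 counting from the bottom (bottom = 1).
45 + 3 = 48, which is even, so the puzzle is not solvable.

Answer: no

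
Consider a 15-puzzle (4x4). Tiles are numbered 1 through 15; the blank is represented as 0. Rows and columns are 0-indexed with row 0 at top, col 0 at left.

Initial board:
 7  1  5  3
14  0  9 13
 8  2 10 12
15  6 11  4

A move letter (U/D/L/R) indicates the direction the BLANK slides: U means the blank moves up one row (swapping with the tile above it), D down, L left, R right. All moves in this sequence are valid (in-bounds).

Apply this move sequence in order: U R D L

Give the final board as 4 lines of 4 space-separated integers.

After move 1 (U):
 7  0  5  3
14  1  9 13
 8  2 10 12
15  6 11  4

After move 2 (R):
 7  5  0  3
14  1  9 13
 8  2 10 12
15  6 11  4

After move 3 (D):
 7  5  9  3
14  1  0 13
 8  2 10 12
15  6 11  4

After move 4 (L):
 7  5  9  3
14  0  1 13
 8  2 10 12
15  6 11  4

Answer:  7  5  9  3
14  0  1 13
 8  2 10 12
15  6 11  4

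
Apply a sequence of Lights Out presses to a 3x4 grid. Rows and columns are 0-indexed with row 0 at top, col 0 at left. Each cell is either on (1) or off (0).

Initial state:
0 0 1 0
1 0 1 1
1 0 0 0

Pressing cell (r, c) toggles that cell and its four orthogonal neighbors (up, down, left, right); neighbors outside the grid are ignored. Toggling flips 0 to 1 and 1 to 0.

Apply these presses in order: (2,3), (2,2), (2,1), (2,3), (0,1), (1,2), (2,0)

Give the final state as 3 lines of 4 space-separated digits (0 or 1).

Answer: 1 1 1 0
0 1 1 0
1 1 1 1

Derivation:
After press 1 at (2,3):
0 0 1 0
1 0 1 0
1 0 1 1

After press 2 at (2,2):
0 0 1 0
1 0 0 0
1 1 0 0

After press 3 at (2,1):
0 0 1 0
1 1 0 0
0 0 1 0

After press 4 at (2,3):
0 0 1 0
1 1 0 1
0 0 0 1

After press 5 at (0,1):
1 1 0 0
1 0 0 1
0 0 0 1

After press 6 at (1,2):
1 1 1 0
1 1 1 0
0 0 1 1

After press 7 at (2,0):
1 1 1 0
0 1 1 0
1 1 1 1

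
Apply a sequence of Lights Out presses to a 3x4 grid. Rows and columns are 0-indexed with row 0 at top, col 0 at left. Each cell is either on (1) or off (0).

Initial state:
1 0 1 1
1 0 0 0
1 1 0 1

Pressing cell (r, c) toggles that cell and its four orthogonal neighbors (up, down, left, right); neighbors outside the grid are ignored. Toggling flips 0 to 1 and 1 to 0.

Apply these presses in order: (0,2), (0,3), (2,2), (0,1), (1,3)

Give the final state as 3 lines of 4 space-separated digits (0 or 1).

Answer: 0 0 0 0
1 1 1 0
1 0 1 1

Derivation:
After press 1 at (0,2):
1 1 0 0
1 0 1 0
1 1 0 1

After press 2 at (0,3):
1 1 1 1
1 0 1 1
1 1 0 1

After press 3 at (2,2):
1 1 1 1
1 0 0 1
1 0 1 0

After press 4 at (0,1):
0 0 0 1
1 1 0 1
1 0 1 0

After press 5 at (1,3):
0 0 0 0
1 1 1 0
1 0 1 1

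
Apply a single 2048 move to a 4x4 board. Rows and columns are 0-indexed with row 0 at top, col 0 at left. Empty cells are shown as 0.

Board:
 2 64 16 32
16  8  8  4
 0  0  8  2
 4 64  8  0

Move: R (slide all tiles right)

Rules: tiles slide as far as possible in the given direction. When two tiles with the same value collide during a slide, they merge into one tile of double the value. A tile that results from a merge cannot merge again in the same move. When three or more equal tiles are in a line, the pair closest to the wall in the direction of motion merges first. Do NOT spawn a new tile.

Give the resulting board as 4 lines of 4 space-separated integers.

Answer:  2 64 16 32
 0 16 16  4
 0  0  8  2
 0  4 64  8

Derivation:
Slide right:
row 0: [2, 64, 16, 32] -> [2, 64, 16, 32]
row 1: [16, 8, 8, 4] -> [0, 16, 16, 4]
row 2: [0, 0, 8, 2] -> [0, 0, 8, 2]
row 3: [4, 64, 8, 0] -> [0, 4, 64, 8]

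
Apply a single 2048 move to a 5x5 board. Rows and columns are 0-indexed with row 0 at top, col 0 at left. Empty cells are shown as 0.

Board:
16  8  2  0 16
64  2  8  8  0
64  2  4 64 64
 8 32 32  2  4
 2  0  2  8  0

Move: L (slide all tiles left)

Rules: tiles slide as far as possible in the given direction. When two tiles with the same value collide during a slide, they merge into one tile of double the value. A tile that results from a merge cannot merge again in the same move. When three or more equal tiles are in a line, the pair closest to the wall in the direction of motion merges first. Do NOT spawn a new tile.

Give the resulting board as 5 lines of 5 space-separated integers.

Slide left:
row 0: [16, 8, 2, 0, 16] -> [16, 8, 2, 16, 0]
row 1: [64, 2, 8, 8, 0] -> [64, 2, 16, 0, 0]
row 2: [64, 2, 4, 64, 64] -> [64, 2, 4, 128, 0]
row 3: [8, 32, 32, 2, 4] -> [8, 64, 2, 4, 0]
row 4: [2, 0, 2, 8, 0] -> [4, 8, 0, 0, 0]

Answer:  16   8   2  16   0
 64   2  16   0   0
 64   2   4 128   0
  8  64   2   4   0
  4   8   0   0   0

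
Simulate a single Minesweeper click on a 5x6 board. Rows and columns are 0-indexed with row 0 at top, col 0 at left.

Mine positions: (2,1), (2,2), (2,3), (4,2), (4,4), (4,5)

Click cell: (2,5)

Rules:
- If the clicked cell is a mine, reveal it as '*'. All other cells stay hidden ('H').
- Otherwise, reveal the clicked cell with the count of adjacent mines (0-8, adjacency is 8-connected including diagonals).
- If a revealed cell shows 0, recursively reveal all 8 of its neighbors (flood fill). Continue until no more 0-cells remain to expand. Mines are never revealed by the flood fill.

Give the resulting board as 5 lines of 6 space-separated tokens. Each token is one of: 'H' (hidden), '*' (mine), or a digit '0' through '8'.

0 0 0 0 0 0
1 2 3 2 1 0
H H H H 1 0
H H H H 3 2
H H H H H H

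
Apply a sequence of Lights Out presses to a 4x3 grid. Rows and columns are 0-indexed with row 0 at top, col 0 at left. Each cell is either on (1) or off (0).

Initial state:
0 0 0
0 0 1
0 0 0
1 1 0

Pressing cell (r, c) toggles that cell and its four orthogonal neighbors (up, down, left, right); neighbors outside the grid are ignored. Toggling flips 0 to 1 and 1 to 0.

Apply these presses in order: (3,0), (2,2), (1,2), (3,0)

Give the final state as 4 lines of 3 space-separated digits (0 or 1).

Answer: 0 0 1
0 1 1
0 1 0
1 1 1

Derivation:
After press 1 at (3,0):
0 0 0
0 0 1
1 0 0
0 0 0

After press 2 at (2,2):
0 0 0
0 0 0
1 1 1
0 0 1

After press 3 at (1,2):
0 0 1
0 1 1
1 1 0
0 0 1

After press 4 at (3,0):
0 0 1
0 1 1
0 1 0
1 1 1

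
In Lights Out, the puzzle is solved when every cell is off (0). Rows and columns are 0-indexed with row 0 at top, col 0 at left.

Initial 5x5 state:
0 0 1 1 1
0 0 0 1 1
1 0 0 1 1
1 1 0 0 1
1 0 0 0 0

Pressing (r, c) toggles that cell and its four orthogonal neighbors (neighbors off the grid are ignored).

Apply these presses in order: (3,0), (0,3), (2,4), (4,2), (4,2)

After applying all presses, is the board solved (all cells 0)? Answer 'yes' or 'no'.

Answer: yes

Derivation:
After press 1 at (3,0):
0 0 1 1 1
0 0 0 1 1
0 0 0 1 1
0 0 0 0 1
0 0 0 0 0

After press 2 at (0,3):
0 0 0 0 0
0 0 0 0 1
0 0 0 1 1
0 0 0 0 1
0 0 0 0 0

After press 3 at (2,4):
0 0 0 0 0
0 0 0 0 0
0 0 0 0 0
0 0 0 0 0
0 0 0 0 0

After press 4 at (4,2):
0 0 0 0 0
0 0 0 0 0
0 0 0 0 0
0 0 1 0 0
0 1 1 1 0

After press 5 at (4,2):
0 0 0 0 0
0 0 0 0 0
0 0 0 0 0
0 0 0 0 0
0 0 0 0 0

Lights still on: 0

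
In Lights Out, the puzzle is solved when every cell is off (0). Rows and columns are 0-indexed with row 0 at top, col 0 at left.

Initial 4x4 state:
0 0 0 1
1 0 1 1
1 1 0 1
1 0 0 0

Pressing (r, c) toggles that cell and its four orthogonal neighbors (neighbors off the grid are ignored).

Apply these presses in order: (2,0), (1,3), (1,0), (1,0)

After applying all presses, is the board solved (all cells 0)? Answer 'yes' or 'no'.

Answer: yes

Derivation:
After press 1 at (2,0):
0 0 0 1
0 0 1 1
0 0 0 1
0 0 0 0

After press 2 at (1,3):
0 0 0 0
0 0 0 0
0 0 0 0
0 0 0 0

After press 3 at (1,0):
1 0 0 0
1 1 0 0
1 0 0 0
0 0 0 0

After press 4 at (1,0):
0 0 0 0
0 0 0 0
0 0 0 0
0 0 0 0

Lights still on: 0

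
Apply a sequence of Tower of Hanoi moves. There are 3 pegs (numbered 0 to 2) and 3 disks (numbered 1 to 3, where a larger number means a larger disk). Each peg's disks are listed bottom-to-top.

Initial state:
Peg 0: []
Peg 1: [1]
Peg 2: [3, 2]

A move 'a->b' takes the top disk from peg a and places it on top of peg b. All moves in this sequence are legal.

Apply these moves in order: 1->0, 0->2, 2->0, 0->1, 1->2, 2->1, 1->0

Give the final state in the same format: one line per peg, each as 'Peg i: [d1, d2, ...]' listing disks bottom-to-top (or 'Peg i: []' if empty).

Answer: Peg 0: [1]
Peg 1: []
Peg 2: [3, 2]

Derivation:
After move 1 (1->0):
Peg 0: [1]
Peg 1: []
Peg 2: [3, 2]

After move 2 (0->2):
Peg 0: []
Peg 1: []
Peg 2: [3, 2, 1]

After move 3 (2->0):
Peg 0: [1]
Peg 1: []
Peg 2: [3, 2]

After move 4 (0->1):
Peg 0: []
Peg 1: [1]
Peg 2: [3, 2]

After move 5 (1->2):
Peg 0: []
Peg 1: []
Peg 2: [3, 2, 1]

After move 6 (2->1):
Peg 0: []
Peg 1: [1]
Peg 2: [3, 2]

After move 7 (1->0):
Peg 0: [1]
Peg 1: []
Peg 2: [3, 2]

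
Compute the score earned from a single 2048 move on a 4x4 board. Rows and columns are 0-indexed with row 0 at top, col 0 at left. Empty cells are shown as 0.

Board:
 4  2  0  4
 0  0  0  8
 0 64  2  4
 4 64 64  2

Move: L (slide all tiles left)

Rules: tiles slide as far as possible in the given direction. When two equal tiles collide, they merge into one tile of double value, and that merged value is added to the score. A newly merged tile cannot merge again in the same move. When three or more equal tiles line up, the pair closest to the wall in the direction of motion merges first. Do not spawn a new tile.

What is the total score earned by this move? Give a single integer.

Slide left:
row 0: [4, 2, 0, 4] -> [4, 2, 4, 0]  score +0 (running 0)
row 1: [0, 0, 0, 8] -> [8, 0, 0, 0]  score +0 (running 0)
row 2: [0, 64, 2, 4] -> [64, 2, 4, 0]  score +0 (running 0)
row 3: [4, 64, 64, 2] -> [4, 128, 2, 0]  score +128 (running 128)
Board after move:
  4   2   4   0
  8   0   0   0
 64   2   4   0
  4 128   2   0

Answer: 128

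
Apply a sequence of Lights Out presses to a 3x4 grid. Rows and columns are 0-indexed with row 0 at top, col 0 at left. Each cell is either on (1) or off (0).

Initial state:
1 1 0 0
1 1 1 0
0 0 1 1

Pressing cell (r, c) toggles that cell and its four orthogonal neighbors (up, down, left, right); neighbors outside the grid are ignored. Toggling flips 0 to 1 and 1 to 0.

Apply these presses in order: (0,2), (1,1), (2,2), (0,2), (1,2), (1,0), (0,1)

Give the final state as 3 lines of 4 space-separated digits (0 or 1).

Answer: 1 1 0 0
1 1 0 1
1 0 1 0

Derivation:
After press 1 at (0,2):
1 0 1 1
1 1 0 0
0 0 1 1

After press 2 at (1,1):
1 1 1 1
0 0 1 0
0 1 1 1

After press 3 at (2,2):
1 1 1 1
0 0 0 0
0 0 0 0

After press 4 at (0,2):
1 0 0 0
0 0 1 0
0 0 0 0

After press 5 at (1,2):
1 0 1 0
0 1 0 1
0 0 1 0

After press 6 at (1,0):
0 0 1 0
1 0 0 1
1 0 1 0

After press 7 at (0,1):
1 1 0 0
1 1 0 1
1 0 1 0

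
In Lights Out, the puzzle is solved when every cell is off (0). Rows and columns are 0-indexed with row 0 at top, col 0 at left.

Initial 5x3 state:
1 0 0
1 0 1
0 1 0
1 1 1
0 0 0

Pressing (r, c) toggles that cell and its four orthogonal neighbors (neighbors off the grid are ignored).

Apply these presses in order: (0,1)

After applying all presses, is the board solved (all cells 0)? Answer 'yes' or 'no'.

After press 1 at (0,1):
0 1 1
1 1 1
0 1 0
1 1 1
0 0 0

Lights still on: 9

Answer: no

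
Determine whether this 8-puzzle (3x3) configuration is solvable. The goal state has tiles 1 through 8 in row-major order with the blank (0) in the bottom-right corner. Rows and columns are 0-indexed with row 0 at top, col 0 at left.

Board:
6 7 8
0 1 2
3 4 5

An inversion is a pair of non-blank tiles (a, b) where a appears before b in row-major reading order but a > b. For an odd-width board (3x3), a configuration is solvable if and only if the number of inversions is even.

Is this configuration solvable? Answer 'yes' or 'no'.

Inversions (pairs i<j in row-major order where tile[i] > tile[j] > 0): 15
15 is odd, so the puzzle is not solvable.

Answer: no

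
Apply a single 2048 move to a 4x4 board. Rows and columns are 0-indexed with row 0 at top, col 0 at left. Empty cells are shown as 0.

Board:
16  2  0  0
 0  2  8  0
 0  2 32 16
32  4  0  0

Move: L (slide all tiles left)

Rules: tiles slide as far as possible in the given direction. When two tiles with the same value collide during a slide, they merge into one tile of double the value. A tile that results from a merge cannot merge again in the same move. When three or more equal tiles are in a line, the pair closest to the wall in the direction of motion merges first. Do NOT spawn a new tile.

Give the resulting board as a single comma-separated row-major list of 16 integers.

Answer: 16, 2, 0, 0, 2, 8, 0, 0, 2, 32, 16, 0, 32, 4, 0, 0

Derivation:
Slide left:
row 0: [16, 2, 0, 0] -> [16, 2, 0, 0]
row 1: [0, 2, 8, 0] -> [2, 8, 0, 0]
row 2: [0, 2, 32, 16] -> [2, 32, 16, 0]
row 3: [32, 4, 0, 0] -> [32, 4, 0, 0]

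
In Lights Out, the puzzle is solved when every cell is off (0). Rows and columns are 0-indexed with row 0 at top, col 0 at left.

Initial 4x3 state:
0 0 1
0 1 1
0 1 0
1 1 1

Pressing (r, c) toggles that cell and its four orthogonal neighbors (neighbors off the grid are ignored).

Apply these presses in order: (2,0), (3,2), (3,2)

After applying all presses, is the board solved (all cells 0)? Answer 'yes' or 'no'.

After press 1 at (2,0):
0 0 1
1 1 1
1 0 0
0 1 1

After press 2 at (3,2):
0 0 1
1 1 1
1 0 1
0 0 0

After press 3 at (3,2):
0 0 1
1 1 1
1 0 0
0 1 1

Lights still on: 7

Answer: no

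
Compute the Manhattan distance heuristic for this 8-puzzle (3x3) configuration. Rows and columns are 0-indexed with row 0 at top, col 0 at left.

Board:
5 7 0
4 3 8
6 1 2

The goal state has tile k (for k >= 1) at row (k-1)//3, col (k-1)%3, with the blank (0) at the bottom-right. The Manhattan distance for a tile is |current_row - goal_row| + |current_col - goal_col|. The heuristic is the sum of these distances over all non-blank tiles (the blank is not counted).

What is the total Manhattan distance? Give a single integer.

Tile 5: at (0,0), goal (1,1), distance |0-1|+|0-1| = 2
Tile 7: at (0,1), goal (2,0), distance |0-2|+|1-0| = 3
Tile 4: at (1,0), goal (1,0), distance |1-1|+|0-0| = 0
Tile 3: at (1,1), goal (0,2), distance |1-0|+|1-2| = 2
Tile 8: at (1,2), goal (2,1), distance |1-2|+|2-1| = 2
Tile 6: at (2,0), goal (1,2), distance |2-1|+|0-2| = 3
Tile 1: at (2,1), goal (0,0), distance |2-0|+|1-0| = 3
Tile 2: at (2,2), goal (0,1), distance |2-0|+|2-1| = 3
Sum: 2 + 3 + 0 + 2 + 2 + 3 + 3 + 3 = 18

Answer: 18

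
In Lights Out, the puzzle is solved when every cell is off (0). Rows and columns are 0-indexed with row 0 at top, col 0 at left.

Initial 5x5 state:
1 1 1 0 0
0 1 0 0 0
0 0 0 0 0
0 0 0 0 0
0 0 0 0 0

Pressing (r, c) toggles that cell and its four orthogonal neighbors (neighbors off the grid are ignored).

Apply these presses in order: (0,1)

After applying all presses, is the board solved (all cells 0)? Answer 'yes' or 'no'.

After press 1 at (0,1):
0 0 0 0 0
0 0 0 0 0
0 0 0 0 0
0 0 0 0 0
0 0 0 0 0

Lights still on: 0

Answer: yes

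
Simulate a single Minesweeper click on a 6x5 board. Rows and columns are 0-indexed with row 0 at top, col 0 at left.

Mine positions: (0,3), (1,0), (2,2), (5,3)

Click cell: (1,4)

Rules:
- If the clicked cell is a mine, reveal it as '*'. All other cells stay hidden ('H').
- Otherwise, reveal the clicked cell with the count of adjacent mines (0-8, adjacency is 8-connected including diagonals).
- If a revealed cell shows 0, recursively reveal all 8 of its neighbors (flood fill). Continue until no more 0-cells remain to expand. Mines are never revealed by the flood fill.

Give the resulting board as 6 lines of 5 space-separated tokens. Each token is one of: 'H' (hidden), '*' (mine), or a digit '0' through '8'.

H H H H H
H H H H 1
H H H H H
H H H H H
H H H H H
H H H H H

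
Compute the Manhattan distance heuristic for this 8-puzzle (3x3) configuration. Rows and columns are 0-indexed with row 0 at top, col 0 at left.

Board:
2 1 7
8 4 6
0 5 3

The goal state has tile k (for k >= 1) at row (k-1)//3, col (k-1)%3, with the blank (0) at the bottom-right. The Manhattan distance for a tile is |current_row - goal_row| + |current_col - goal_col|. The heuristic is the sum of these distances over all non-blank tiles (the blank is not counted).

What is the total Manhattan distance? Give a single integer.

Tile 2: at (0,0), goal (0,1), distance |0-0|+|0-1| = 1
Tile 1: at (0,1), goal (0,0), distance |0-0|+|1-0| = 1
Tile 7: at (0,2), goal (2,0), distance |0-2|+|2-0| = 4
Tile 8: at (1,0), goal (2,1), distance |1-2|+|0-1| = 2
Tile 4: at (1,1), goal (1,0), distance |1-1|+|1-0| = 1
Tile 6: at (1,2), goal (1,2), distance |1-1|+|2-2| = 0
Tile 5: at (2,1), goal (1,1), distance |2-1|+|1-1| = 1
Tile 3: at (2,2), goal (0,2), distance |2-0|+|2-2| = 2
Sum: 1 + 1 + 4 + 2 + 1 + 0 + 1 + 2 = 12

Answer: 12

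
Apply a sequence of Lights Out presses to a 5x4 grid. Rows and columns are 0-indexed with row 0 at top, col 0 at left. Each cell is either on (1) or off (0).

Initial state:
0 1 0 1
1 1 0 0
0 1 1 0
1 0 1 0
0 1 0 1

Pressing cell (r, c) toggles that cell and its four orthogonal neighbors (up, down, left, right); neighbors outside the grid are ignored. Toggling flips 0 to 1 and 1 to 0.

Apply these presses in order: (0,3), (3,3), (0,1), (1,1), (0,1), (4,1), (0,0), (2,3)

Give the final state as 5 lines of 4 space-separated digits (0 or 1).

Answer: 1 1 1 0
1 0 1 0
0 0 0 0
1 1 0 0
1 0 1 0

Derivation:
After press 1 at (0,3):
0 1 1 0
1 1 0 1
0 1 1 0
1 0 1 0
0 1 0 1

After press 2 at (3,3):
0 1 1 0
1 1 0 1
0 1 1 1
1 0 0 1
0 1 0 0

After press 3 at (0,1):
1 0 0 0
1 0 0 1
0 1 1 1
1 0 0 1
0 1 0 0

After press 4 at (1,1):
1 1 0 0
0 1 1 1
0 0 1 1
1 0 0 1
0 1 0 0

After press 5 at (0,1):
0 0 1 0
0 0 1 1
0 0 1 1
1 0 0 1
0 1 0 0

After press 6 at (4,1):
0 0 1 0
0 0 1 1
0 0 1 1
1 1 0 1
1 0 1 0

After press 7 at (0,0):
1 1 1 0
1 0 1 1
0 0 1 1
1 1 0 1
1 0 1 0

After press 8 at (2,3):
1 1 1 0
1 0 1 0
0 0 0 0
1 1 0 0
1 0 1 0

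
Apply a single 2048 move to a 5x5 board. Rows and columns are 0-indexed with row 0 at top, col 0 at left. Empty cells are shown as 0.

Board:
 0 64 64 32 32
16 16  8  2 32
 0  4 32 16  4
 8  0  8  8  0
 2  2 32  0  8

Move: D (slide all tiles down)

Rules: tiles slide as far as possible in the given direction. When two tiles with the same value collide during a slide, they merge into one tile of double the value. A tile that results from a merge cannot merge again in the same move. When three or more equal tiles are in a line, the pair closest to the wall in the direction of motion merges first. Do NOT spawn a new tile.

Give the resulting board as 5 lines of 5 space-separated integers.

Answer:  0  0 64  0  0
 0 64  8 32  0
16 16 32  2 64
 8  4  8 16  4
 2  2 32  8  8

Derivation:
Slide down:
col 0: [0, 16, 0, 8, 2] -> [0, 0, 16, 8, 2]
col 1: [64, 16, 4, 0, 2] -> [0, 64, 16, 4, 2]
col 2: [64, 8, 32, 8, 32] -> [64, 8, 32, 8, 32]
col 3: [32, 2, 16, 8, 0] -> [0, 32, 2, 16, 8]
col 4: [32, 32, 4, 0, 8] -> [0, 0, 64, 4, 8]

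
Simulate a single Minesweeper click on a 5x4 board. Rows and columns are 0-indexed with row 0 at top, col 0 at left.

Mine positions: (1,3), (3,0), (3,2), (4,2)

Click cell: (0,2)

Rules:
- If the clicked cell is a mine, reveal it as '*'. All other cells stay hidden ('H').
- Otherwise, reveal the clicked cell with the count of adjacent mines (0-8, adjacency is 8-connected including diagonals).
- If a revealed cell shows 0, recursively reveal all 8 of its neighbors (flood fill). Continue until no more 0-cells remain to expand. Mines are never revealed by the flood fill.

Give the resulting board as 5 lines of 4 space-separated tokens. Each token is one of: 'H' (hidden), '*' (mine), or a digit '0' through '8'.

H H 1 H
H H H H
H H H H
H H H H
H H H H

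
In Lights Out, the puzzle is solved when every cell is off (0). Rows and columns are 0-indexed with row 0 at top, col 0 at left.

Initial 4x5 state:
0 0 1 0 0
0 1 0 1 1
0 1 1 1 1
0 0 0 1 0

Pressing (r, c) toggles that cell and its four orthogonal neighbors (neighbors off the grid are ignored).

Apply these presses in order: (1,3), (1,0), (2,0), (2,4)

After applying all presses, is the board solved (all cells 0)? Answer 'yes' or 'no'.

Answer: no

Derivation:
After press 1 at (1,3):
0 0 1 1 0
0 1 1 0 0
0 1 1 0 1
0 0 0 1 0

After press 2 at (1,0):
1 0 1 1 0
1 0 1 0 0
1 1 1 0 1
0 0 0 1 0

After press 3 at (2,0):
1 0 1 1 0
0 0 1 0 0
0 0 1 0 1
1 0 0 1 0

After press 4 at (2,4):
1 0 1 1 0
0 0 1 0 1
0 0 1 1 0
1 0 0 1 1

Lights still on: 10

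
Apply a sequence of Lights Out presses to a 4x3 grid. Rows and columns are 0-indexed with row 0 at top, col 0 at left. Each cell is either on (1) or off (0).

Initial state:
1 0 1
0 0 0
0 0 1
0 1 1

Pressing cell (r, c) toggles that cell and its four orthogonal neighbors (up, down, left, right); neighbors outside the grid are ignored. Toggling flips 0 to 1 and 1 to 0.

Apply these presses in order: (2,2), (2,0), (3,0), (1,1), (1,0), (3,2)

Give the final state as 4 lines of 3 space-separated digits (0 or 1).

After press 1 at (2,2):
1 0 1
0 0 1
0 1 0
0 1 0

After press 2 at (2,0):
1 0 1
1 0 1
1 0 0
1 1 0

After press 3 at (3,0):
1 0 1
1 0 1
0 0 0
0 0 0

After press 4 at (1,1):
1 1 1
0 1 0
0 1 0
0 0 0

After press 5 at (1,0):
0 1 1
1 0 0
1 1 0
0 0 0

After press 6 at (3,2):
0 1 1
1 0 0
1 1 1
0 1 1

Answer: 0 1 1
1 0 0
1 1 1
0 1 1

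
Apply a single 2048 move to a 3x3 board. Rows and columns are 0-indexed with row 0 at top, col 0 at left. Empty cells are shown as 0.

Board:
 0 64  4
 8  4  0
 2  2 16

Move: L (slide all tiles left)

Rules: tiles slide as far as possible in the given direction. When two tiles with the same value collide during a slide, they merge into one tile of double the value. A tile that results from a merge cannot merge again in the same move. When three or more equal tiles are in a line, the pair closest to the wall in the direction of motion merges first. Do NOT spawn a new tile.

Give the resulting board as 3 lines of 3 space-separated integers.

Slide left:
row 0: [0, 64, 4] -> [64, 4, 0]
row 1: [8, 4, 0] -> [8, 4, 0]
row 2: [2, 2, 16] -> [4, 16, 0]

Answer: 64  4  0
 8  4  0
 4 16  0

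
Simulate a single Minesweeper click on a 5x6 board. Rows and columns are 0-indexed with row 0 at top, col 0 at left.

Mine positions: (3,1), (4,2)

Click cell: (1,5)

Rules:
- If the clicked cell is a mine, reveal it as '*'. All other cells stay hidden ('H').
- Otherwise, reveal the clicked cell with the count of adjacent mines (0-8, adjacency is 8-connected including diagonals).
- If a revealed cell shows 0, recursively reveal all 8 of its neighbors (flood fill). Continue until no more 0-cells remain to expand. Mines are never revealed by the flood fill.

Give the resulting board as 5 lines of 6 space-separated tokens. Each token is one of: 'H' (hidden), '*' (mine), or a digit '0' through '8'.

0 0 0 0 0 0
0 0 0 0 0 0
1 1 1 0 0 0
H H 2 1 0 0
H H H 1 0 0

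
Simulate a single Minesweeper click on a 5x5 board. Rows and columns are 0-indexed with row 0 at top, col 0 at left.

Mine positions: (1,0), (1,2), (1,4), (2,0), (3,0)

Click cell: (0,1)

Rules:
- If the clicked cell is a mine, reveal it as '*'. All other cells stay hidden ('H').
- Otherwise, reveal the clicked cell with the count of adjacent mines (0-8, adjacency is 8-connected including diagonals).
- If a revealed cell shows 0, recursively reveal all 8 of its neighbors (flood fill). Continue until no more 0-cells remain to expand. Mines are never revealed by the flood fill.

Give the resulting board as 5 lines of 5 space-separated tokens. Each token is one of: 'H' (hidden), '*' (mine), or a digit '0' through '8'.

H 2 H H H
H H H H H
H H H H H
H H H H H
H H H H H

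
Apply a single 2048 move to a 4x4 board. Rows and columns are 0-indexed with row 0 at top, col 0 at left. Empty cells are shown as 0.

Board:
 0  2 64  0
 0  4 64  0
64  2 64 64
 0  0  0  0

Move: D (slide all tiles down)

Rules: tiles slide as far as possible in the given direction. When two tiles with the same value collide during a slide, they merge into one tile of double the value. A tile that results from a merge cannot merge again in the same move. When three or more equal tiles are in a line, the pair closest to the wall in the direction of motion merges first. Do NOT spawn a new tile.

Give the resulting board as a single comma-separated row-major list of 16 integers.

Slide down:
col 0: [0, 0, 64, 0] -> [0, 0, 0, 64]
col 1: [2, 4, 2, 0] -> [0, 2, 4, 2]
col 2: [64, 64, 64, 0] -> [0, 0, 64, 128]
col 3: [0, 0, 64, 0] -> [0, 0, 0, 64]

Answer: 0, 0, 0, 0, 0, 2, 0, 0, 0, 4, 64, 0, 64, 2, 128, 64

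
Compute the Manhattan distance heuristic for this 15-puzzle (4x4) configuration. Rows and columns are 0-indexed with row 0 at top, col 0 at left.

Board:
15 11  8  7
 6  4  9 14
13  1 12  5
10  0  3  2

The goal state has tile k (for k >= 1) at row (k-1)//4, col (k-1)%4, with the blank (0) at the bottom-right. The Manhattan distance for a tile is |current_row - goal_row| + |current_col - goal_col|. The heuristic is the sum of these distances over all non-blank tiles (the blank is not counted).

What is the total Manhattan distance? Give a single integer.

Answer: 42

Derivation:
Tile 15: (0,0)->(3,2) = 5
Tile 11: (0,1)->(2,2) = 3
Tile 8: (0,2)->(1,3) = 2
Tile 7: (0,3)->(1,2) = 2
Tile 6: (1,0)->(1,1) = 1
Tile 4: (1,1)->(0,3) = 3
Tile 9: (1,2)->(2,0) = 3
Tile 14: (1,3)->(3,1) = 4
Tile 13: (2,0)->(3,0) = 1
Tile 1: (2,1)->(0,0) = 3
Tile 12: (2,2)->(2,3) = 1
Tile 5: (2,3)->(1,0) = 4
Tile 10: (3,0)->(2,1) = 2
Tile 3: (3,2)->(0,2) = 3
Tile 2: (3,3)->(0,1) = 5
Sum: 5 + 3 + 2 + 2 + 1 + 3 + 3 + 4 + 1 + 3 + 1 + 4 + 2 + 3 + 5 = 42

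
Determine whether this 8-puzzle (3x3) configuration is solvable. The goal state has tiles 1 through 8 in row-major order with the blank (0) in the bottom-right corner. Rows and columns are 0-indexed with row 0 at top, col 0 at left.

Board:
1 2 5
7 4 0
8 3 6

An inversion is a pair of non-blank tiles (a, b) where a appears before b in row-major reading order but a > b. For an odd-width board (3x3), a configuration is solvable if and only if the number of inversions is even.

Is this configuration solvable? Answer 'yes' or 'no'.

Answer: yes

Derivation:
Inversions (pairs i<j in row-major order where tile[i] > tile[j] > 0): 8
8 is even, so the puzzle is solvable.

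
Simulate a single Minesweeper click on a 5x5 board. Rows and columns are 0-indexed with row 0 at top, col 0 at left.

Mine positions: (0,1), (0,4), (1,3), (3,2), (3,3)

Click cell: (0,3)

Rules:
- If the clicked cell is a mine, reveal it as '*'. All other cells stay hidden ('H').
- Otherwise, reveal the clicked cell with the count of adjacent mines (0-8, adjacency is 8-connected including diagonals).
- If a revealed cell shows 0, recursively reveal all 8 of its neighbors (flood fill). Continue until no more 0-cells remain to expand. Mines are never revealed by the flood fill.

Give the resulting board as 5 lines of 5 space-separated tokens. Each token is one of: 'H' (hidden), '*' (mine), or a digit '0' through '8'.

H H H 2 H
H H H H H
H H H H H
H H H H H
H H H H H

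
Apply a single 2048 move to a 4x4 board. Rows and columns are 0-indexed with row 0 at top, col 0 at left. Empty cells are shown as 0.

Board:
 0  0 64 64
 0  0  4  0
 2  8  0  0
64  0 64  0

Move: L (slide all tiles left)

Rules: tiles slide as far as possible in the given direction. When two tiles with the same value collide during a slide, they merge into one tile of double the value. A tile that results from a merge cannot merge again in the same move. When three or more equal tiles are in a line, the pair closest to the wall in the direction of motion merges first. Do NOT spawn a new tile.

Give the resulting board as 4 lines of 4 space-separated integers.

Answer: 128   0   0   0
  4   0   0   0
  2   8   0   0
128   0   0   0

Derivation:
Slide left:
row 0: [0, 0, 64, 64] -> [128, 0, 0, 0]
row 1: [0, 0, 4, 0] -> [4, 0, 0, 0]
row 2: [2, 8, 0, 0] -> [2, 8, 0, 0]
row 3: [64, 0, 64, 0] -> [128, 0, 0, 0]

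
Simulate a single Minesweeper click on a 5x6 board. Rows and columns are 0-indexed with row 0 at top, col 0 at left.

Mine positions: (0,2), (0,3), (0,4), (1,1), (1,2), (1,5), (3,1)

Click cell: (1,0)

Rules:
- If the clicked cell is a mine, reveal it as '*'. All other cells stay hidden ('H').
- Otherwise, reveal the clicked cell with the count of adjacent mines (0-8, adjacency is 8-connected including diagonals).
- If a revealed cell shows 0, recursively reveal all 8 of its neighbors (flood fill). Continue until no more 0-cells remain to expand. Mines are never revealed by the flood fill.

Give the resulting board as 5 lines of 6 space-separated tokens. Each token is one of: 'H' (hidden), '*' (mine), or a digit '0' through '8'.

H H H H H H
1 H H H H H
H H H H H H
H H H H H H
H H H H H H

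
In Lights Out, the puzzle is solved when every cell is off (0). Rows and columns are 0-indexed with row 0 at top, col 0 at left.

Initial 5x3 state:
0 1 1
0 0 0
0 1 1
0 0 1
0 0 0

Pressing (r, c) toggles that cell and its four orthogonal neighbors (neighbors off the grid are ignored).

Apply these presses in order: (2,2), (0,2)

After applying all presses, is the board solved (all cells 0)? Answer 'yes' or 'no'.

After press 1 at (2,2):
0 1 1
0 0 1
0 0 0
0 0 0
0 0 0

After press 2 at (0,2):
0 0 0
0 0 0
0 0 0
0 0 0
0 0 0

Lights still on: 0

Answer: yes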